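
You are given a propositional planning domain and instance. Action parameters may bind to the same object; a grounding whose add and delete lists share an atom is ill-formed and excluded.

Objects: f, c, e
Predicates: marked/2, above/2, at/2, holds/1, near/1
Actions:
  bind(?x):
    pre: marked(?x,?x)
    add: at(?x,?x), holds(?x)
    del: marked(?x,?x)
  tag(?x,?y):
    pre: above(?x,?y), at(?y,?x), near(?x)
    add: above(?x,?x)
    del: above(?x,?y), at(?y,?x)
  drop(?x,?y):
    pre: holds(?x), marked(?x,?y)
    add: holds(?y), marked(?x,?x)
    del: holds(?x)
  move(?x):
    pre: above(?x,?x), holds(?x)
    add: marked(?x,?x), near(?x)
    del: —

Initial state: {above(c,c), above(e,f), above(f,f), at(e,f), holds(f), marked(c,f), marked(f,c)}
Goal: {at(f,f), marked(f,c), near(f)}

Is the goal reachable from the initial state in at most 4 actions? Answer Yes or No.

1. move(f)  →  {above(c,c), above(e,f), above(f,f), at(e,f), holds(f), marked(c,f), marked(f,c), marked(f,f), near(f)}
2. bind(f)  →  {above(c,c), above(e,f), above(f,f), at(e,f), at(f,f), holds(f), marked(c,f), marked(f,c), near(f)}
optimal plan length = 2; 2 ≤ 4

Yes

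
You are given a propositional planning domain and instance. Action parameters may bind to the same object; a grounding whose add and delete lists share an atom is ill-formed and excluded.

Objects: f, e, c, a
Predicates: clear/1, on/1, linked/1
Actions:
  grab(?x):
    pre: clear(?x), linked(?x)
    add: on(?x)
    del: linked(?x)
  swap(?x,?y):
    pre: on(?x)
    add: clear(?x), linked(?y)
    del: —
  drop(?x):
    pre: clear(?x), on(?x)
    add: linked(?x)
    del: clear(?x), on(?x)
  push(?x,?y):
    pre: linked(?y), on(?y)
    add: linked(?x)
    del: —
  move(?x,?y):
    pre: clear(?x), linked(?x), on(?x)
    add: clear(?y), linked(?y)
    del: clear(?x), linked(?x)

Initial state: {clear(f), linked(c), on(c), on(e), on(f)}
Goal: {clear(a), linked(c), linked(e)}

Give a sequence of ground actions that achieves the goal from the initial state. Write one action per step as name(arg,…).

1. swap(f,f)  →  {clear(f), linked(c), linked(f), on(c), on(e), on(f)}
2. swap(f,e)  →  {clear(f), linked(c), linked(e), linked(f), on(c), on(e), on(f)}
3. move(f,a)  →  {clear(a), linked(a), linked(c), linked(e), on(c), on(e), on(f)}

swap(f,f); swap(f,e); move(f,a)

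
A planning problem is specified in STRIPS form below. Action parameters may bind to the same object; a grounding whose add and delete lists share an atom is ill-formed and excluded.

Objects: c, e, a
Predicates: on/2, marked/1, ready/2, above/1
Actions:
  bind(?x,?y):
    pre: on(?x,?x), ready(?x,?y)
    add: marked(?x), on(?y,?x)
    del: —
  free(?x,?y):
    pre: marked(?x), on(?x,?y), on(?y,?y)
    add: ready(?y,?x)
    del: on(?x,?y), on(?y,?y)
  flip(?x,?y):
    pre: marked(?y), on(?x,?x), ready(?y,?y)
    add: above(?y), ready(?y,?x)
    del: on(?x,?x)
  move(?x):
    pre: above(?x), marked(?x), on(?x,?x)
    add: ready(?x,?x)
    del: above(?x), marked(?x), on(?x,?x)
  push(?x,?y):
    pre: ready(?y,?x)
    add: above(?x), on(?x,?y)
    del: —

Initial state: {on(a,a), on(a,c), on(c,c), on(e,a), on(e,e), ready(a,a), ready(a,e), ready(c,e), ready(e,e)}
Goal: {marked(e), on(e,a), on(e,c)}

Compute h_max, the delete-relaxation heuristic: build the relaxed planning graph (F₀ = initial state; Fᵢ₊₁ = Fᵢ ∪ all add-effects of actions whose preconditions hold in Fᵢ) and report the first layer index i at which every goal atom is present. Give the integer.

1

F0 = init (9 atoms)
F1 = F0 ∪ {above(a), above(e), marked(a), marked(c), marked(e), on(e,c)}  (15 atoms)
goal ⊆ F1  ⇒  h_max = 1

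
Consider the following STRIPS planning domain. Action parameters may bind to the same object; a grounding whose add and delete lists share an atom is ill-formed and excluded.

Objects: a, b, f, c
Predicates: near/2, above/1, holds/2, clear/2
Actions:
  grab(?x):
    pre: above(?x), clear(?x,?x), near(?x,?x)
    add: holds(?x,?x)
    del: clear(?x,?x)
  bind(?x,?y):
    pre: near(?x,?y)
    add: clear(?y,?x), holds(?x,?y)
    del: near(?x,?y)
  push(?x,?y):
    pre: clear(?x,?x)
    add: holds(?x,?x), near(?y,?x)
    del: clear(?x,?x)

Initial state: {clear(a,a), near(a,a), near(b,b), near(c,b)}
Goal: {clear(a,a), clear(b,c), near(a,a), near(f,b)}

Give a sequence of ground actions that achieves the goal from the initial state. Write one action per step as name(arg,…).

bind(b,b); bind(c,b); push(b,f)

1. bind(b,b)  →  {clear(a,a), clear(b,b), holds(b,b), near(a,a), near(c,b)}
2. bind(c,b)  →  {clear(a,a), clear(b,b), clear(b,c), holds(b,b), holds(c,b), near(a,a)}
3. push(b,f)  →  {clear(a,a), clear(b,c), holds(b,b), holds(c,b), near(a,a), near(f,b)}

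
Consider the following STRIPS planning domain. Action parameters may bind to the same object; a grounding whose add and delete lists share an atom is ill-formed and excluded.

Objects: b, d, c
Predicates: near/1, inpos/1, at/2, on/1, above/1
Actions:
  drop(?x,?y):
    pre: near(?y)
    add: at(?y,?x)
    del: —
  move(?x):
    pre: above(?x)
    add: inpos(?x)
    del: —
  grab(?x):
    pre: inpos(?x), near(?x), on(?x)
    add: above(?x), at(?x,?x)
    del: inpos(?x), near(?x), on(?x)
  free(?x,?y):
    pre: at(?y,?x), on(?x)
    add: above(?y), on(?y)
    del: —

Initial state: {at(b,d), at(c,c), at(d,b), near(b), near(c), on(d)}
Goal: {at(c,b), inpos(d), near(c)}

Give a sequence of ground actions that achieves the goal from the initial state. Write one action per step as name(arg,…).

1. drop(b,c)  →  {at(b,d), at(c,b), at(c,c), at(d,b), near(b), near(c), on(d)}
2. free(d,b)  →  {above(b), at(b,d), at(c,b), at(c,c), at(d,b), near(b), near(c), on(b), on(d)}
3. free(b,d)  →  {above(b), above(d), at(b,d), at(c,b), at(c,c), at(d,b), near(b), near(c), on(b), on(d)}
4. move(d)  →  {above(b), above(d), at(b,d), at(c,b), at(c,c), at(d,b), inpos(d), near(b), near(c), on(b), on(d)}

drop(b,c); free(d,b); free(b,d); move(d)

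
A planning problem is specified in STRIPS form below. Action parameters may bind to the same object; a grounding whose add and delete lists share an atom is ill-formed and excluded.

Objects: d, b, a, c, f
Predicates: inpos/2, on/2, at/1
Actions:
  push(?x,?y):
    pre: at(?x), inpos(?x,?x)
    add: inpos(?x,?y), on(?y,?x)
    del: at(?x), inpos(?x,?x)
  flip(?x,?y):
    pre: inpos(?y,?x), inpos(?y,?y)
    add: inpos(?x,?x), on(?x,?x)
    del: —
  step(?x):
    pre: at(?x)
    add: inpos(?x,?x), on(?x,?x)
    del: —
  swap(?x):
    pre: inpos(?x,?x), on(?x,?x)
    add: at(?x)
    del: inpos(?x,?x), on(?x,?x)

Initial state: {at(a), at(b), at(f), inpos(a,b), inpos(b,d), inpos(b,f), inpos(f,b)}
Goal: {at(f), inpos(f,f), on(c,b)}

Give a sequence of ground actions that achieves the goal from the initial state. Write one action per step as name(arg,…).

step(b); push(b,c); step(f)

1. step(b)  →  {at(a), at(b), at(f), inpos(a,b), inpos(b,b), inpos(b,d), inpos(b,f), inpos(f,b), on(b,b)}
2. push(b,c)  →  {at(a), at(f), inpos(a,b), inpos(b,c), inpos(b,d), inpos(b,f), inpos(f,b), on(b,b), on(c,b)}
3. step(f)  →  {at(a), at(f), inpos(a,b), inpos(b,c), inpos(b,d), inpos(b,f), inpos(f,b), inpos(f,f), on(b,b), on(c,b), on(f,f)}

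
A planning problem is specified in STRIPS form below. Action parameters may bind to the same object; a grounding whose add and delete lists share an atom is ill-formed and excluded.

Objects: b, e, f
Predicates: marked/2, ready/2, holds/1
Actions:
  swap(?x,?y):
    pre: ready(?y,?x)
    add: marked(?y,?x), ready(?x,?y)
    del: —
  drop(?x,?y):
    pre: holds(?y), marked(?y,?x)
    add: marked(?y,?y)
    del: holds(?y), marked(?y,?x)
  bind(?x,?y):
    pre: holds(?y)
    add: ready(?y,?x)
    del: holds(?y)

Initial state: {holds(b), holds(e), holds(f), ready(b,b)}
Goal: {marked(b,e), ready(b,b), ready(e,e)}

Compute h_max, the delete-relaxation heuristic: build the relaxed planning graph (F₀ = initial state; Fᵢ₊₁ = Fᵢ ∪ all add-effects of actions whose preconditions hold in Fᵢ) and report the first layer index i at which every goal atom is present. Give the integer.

2

F0 = init (4 atoms)
F1 = F0 ∪ {marked(b,b), ready(b,e), ready(b,f), ready(e,b), ready(e,e), ready(e,f), ready(f,b), ready(f,e), ready(f,f)}  (13 atoms)
F2 = F1 ∪ {marked(b,e), marked(b,f), marked(e,b), marked(e,e), marked(e,f), marked(f,b), marked(f,e), marked(f,f)}  (21 atoms)
goal ⊆ F2  ⇒  h_max = 2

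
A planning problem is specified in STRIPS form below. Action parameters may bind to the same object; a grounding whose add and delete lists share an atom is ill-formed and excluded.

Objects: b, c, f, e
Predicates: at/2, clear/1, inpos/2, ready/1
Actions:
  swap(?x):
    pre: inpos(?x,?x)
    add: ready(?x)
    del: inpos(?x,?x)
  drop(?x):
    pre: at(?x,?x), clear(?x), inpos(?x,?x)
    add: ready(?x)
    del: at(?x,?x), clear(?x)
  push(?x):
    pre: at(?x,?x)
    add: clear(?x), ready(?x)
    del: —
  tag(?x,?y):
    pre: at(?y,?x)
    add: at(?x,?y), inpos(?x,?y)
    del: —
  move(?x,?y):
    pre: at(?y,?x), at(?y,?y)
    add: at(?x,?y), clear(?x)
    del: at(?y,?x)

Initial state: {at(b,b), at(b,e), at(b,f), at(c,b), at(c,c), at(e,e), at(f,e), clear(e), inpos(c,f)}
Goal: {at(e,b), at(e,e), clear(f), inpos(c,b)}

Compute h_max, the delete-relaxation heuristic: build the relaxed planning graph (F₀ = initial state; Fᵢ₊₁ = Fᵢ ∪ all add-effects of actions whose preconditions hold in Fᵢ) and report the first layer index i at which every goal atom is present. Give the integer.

2

F0 = init (9 atoms)
F1 = F0 ∪ {at(b,c), at(e,b), at(e,f), at(f,b), clear(b), clear(c), clear(f), inpos(b,b), inpos(b,c), inpos(c,c), inpos(e,b), inpos(e,e), inpos(e,f), inpos(f,b), ready(b), ready(c), ready(e)}  (26 atoms)
F2 = F1 ∪ {inpos(b,e), inpos(b,f), inpos(c,b), inpos(f,e)}  (30 atoms)
goal ⊆ F2  ⇒  h_max = 2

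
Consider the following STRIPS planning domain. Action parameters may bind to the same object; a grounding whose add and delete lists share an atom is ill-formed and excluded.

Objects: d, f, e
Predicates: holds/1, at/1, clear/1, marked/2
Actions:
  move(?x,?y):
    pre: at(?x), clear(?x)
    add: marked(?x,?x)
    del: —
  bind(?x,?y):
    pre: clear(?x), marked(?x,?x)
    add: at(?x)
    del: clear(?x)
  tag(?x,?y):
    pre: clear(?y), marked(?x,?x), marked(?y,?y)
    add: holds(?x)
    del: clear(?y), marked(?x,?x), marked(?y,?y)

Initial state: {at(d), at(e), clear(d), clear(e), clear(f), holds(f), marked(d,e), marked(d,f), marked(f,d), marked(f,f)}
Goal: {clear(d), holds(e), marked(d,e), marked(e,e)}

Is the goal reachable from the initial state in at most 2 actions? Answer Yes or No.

No

1. move(e,d)  →  {at(d), at(e), clear(d), clear(e), clear(f), holds(f), marked(d,e), marked(d,f), marked(e,e), marked(f,d), marked(f,f)}
2. tag(e,f)  →  {at(d), at(e), clear(d), clear(e), holds(e), holds(f), marked(d,e), marked(d,f), marked(f,d)}
3. move(e,d)  →  {at(d), at(e), clear(d), clear(e), holds(e), holds(f), marked(d,e), marked(d,f), marked(e,e), marked(f,d)}
optimal plan length = 3; 3 > 2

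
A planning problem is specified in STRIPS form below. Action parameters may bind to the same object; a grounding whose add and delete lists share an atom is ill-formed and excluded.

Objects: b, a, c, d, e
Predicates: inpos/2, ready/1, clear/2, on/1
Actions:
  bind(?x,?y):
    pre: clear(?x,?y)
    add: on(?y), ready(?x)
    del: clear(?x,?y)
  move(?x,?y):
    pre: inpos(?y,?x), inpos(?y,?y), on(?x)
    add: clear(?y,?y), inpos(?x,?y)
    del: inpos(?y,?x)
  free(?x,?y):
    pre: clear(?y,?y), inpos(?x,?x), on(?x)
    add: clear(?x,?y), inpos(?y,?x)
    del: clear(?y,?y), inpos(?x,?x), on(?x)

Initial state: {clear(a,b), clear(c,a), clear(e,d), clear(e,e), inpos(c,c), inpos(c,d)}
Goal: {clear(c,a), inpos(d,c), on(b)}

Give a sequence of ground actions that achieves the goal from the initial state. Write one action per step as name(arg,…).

bind(a,b); bind(e,d); move(d,c)

1. bind(a,b)  →  {clear(c,a), clear(e,d), clear(e,e), inpos(c,c), inpos(c,d), on(b), ready(a)}
2. bind(e,d)  →  {clear(c,a), clear(e,e), inpos(c,c), inpos(c,d), on(b), on(d), ready(a), ready(e)}
3. move(d,c)  →  {clear(c,a), clear(c,c), clear(e,e), inpos(c,c), inpos(d,c), on(b), on(d), ready(a), ready(e)}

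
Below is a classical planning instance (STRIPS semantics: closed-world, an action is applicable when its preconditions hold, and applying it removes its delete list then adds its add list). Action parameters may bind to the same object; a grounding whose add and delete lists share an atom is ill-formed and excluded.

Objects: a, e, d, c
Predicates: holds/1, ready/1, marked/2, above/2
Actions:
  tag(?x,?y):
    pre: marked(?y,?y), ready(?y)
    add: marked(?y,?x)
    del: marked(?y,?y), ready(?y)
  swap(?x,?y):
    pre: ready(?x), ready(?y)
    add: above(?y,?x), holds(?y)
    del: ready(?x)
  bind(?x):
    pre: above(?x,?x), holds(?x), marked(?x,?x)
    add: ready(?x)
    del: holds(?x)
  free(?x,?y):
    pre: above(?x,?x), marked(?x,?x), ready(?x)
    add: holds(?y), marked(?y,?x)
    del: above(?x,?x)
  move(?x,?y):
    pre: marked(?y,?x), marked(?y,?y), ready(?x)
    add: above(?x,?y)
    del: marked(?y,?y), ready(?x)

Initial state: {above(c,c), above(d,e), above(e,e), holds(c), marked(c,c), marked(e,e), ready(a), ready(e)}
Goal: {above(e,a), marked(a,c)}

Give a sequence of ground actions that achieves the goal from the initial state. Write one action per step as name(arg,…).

swap(a,e); bind(c); free(c,a)

1. swap(a,e)  →  {above(c,c), above(d,e), above(e,a), above(e,e), holds(c), holds(e), marked(c,c), marked(e,e), ready(e)}
2. bind(c)  →  {above(c,c), above(d,e), above(e,a), above(e,e), holds(e), marked(c,c), marked(e,e), ready(c), ready(e)}
3. free(c,a)  →  {above(d,e), above(e,a), above(e,e), holds(a), holds(e), marked(a,c), marked(c,c), marked(e,e), ready(c), ready(e)}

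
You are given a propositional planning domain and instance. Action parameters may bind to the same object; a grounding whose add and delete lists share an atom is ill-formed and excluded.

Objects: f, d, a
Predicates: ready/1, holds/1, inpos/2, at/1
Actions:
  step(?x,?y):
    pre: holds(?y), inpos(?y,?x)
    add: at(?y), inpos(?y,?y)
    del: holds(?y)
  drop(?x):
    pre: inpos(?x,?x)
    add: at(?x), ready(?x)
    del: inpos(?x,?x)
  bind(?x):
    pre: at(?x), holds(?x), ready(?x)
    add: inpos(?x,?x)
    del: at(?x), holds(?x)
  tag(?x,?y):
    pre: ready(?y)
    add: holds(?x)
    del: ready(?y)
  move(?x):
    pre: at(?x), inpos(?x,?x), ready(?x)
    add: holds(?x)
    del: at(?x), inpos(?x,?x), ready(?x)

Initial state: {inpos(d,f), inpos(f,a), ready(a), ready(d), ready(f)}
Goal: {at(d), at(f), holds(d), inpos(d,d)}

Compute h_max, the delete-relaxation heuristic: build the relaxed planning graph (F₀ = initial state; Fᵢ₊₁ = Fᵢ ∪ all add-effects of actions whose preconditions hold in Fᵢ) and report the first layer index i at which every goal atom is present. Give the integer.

F0 = init (5 atoms)
F1 = F0 ∪ {holds(a), holds(d), holds(f)}  (8 atoms)
F2 = F1 ∪ {at(d), at(f), inpos(d,d), inpos(f,f)}  (12 atoms)
goal ⊆ F2  ⇒  h_max = 2

2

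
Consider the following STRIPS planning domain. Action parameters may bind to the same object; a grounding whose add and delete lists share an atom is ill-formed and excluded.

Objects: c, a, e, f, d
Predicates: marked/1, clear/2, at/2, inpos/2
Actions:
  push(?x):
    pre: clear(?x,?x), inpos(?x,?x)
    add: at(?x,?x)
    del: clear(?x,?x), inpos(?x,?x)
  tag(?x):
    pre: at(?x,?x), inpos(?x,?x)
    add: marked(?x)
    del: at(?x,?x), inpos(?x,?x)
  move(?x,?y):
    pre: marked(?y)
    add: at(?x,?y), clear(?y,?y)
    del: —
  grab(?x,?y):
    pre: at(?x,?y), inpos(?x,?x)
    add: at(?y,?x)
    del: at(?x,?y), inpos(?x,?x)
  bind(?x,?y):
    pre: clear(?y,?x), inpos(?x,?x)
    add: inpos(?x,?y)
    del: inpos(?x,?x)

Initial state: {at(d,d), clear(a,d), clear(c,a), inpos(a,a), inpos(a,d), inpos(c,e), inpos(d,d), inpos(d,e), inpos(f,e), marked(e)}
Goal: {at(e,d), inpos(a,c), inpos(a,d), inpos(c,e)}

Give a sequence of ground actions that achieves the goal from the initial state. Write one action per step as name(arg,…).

tag(d); move(e,d); bind(a,c)

1. tag(d)  →  {clear(a,d), clear(c,a), inpos(a,a), inpos(a,d), inpos(c,e), inpos(d,e), inpos(f,e), marked(d), marked(e)}
2. move(e,d)  →  {at(e,d), clear(a,d), clear(c,a), clear(d,d), inpos(a,a), inpos(a,d), inpos(c,e), inpos(d,e), inpos(f,e), marked(d), marked(e)}
3. bind(a,c)  →  {at(e,d), clear(a,d), clear(c,a), clear(d,d), inpos(a,c), inpos(a,d), inpos(c,e), inpos(d,e), inpos(f,e), marked(d), marked(e)}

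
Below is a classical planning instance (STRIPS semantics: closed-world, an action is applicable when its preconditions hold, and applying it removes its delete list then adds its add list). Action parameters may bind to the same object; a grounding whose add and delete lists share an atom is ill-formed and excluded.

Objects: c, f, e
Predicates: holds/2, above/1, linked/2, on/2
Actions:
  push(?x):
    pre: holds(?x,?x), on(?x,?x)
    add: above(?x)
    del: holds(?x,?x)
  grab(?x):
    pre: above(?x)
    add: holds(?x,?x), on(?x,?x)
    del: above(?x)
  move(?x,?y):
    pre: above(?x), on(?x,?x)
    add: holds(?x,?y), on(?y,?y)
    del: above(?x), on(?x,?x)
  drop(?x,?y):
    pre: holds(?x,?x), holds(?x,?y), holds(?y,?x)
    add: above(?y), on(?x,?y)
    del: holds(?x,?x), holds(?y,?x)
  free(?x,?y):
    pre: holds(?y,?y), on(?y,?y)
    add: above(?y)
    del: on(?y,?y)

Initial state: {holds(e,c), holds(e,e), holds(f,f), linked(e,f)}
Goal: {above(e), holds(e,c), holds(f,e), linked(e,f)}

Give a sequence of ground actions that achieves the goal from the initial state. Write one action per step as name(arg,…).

1. drop(f,f)  →  {above(f), holds(e,c), holds(e,e), linked(e,f), on(f,f)}
2. move(f,e)  →  {holds(e,c), holds(e,e), holds(f,e), linked(e,f), on(e,e)}
3. push(e)  →  {above(e), holds(e,c), holds(f,e), linked(e,f), on(e,e)}

drop(f,f); move(f,e); push(e)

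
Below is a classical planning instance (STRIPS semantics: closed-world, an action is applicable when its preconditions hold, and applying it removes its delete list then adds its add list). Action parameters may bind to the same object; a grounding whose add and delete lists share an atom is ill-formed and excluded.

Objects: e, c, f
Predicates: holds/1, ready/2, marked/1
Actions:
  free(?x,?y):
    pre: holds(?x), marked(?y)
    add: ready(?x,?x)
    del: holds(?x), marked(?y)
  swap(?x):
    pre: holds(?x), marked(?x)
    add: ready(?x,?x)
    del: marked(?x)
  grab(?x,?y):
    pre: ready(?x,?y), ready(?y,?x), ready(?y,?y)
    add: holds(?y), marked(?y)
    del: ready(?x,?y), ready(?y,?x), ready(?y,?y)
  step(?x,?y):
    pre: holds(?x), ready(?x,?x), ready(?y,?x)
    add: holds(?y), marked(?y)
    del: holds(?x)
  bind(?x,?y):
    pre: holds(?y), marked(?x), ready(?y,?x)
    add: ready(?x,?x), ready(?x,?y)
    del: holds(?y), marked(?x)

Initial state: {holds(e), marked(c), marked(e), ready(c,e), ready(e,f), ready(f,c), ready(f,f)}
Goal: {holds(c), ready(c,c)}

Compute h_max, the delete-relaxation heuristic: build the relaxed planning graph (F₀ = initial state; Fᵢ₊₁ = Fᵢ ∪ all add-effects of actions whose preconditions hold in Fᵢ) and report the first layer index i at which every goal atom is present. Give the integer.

F0 = init (7 atoms)
F1 = F0 ∪ {holds(f), marked(f), ready(e,e)}  (10 atoms)
F2 = F1 ∪ {holds(c), ready(c,c), ready(c,f), ready(f,e)}  (14 atoms)
goal ⊆ F2  ⇒  h_max = 2

2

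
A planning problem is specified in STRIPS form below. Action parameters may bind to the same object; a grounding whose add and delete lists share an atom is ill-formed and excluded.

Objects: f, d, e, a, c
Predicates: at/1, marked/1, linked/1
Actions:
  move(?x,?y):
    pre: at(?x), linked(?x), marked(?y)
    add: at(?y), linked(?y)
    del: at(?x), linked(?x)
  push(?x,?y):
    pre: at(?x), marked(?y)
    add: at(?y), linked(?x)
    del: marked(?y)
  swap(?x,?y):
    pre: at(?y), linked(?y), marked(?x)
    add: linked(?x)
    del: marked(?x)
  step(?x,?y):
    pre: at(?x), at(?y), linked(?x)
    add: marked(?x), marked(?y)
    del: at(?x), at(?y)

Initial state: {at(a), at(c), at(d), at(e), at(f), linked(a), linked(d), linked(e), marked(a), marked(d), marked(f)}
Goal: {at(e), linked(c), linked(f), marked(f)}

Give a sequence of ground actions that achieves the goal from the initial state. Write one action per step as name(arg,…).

move(d,f); push(c,d)

1. move(d,f)  →  {at(a), at(c), at(e), at(f), linked(a), linked(e), linked(f), marked(a), marked(d), marked(f)}
2. push(c,d)  →  {at(a), at(c), at(d), at(e), at(f), linked(a), linked(c), linked(e), linked(f), marked(a), marked(f)}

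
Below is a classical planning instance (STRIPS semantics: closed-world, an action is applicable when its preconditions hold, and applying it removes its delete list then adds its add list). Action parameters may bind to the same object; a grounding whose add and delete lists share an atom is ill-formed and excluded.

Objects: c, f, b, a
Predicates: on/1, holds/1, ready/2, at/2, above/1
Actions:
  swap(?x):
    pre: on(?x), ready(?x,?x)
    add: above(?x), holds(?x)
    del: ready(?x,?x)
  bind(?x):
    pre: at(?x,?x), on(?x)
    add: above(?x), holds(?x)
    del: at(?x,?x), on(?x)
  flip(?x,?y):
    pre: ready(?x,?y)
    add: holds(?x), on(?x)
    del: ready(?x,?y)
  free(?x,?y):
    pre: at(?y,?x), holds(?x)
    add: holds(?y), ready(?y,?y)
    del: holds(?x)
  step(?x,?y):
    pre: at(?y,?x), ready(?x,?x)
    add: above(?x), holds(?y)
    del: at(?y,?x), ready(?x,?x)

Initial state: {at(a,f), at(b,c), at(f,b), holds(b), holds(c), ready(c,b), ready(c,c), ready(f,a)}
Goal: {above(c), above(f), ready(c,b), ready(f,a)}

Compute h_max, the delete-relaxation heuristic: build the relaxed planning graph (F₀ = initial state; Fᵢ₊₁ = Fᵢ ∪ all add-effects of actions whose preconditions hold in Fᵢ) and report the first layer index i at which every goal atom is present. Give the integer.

2

F0 = init (8 atoms)
F1 = F0 ∪ {above(c), holds(f), on(c), on(f), ready(b,b), ready(f,f)}  (14 atoms)
F2 = F1 ∪ {above(b), above(f), holds(a), on(b), ready(a,a)}  (19 atoms)
goal ⊆ F2  ⇒  h_max = 2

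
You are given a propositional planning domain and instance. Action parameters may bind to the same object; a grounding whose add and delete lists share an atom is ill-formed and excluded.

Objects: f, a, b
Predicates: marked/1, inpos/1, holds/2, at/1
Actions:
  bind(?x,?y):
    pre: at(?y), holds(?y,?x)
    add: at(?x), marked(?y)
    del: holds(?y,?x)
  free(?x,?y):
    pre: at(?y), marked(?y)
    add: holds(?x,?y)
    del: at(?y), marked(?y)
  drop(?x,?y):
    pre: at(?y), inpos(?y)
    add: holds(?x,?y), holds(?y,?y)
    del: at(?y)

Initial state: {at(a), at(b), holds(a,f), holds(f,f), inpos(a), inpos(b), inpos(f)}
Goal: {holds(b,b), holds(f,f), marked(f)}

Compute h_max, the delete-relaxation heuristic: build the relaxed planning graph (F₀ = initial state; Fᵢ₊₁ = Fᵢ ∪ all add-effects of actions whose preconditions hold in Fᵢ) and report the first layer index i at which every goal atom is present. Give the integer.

F0 = init (7 atoms)
F1 = F0 ∪ {at(f), holds(a,a), holds(a,b), holds(b,a), holds(b,b), holds(f,a), holds(f,b), marked(a)}  (15 atoms)
F2 = F1 ∪ {holds(b,f), marked(b), marked(f)}  (18 atoms)
goal ⊆ F2  ⇒  h_max = 2

2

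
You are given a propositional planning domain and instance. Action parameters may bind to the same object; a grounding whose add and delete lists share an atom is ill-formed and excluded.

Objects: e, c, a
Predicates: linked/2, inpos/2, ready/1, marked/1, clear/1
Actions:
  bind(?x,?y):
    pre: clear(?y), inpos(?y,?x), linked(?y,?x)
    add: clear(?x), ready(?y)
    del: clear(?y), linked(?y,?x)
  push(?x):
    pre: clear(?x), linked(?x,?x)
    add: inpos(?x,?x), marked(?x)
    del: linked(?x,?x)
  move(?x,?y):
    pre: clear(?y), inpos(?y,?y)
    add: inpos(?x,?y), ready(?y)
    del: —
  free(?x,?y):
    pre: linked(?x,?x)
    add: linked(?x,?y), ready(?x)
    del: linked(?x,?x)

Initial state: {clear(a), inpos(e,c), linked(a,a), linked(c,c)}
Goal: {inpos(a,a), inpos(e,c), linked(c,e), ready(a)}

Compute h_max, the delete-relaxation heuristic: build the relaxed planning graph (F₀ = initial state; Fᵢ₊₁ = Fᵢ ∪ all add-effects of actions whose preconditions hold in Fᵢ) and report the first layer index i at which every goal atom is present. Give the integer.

F0 = init (4 atoms)
F1 = F0 ∪ {inpos(a,a), linked(a,c), linked(a,e), linked(c,a), linked(c,e), marked(a), ready(a), ready(c)}  (12 atoms)
goal ⊆ F1  ⇒  h_max = 1

1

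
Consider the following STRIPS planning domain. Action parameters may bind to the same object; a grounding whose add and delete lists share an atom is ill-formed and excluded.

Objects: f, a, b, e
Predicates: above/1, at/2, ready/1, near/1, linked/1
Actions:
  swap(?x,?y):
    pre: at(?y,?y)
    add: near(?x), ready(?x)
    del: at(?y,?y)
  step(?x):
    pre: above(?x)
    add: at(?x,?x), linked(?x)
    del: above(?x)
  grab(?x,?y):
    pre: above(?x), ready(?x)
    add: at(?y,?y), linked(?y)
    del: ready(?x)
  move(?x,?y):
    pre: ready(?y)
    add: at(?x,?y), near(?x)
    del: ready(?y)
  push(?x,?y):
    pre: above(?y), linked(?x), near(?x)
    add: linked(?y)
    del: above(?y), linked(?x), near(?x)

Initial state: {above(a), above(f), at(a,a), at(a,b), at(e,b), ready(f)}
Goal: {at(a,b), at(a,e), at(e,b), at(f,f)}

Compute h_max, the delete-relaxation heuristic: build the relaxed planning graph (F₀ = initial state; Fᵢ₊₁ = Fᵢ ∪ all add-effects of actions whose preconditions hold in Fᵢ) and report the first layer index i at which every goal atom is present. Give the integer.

F0 = init (6 atoms)
F1 = F0 ∪ {at(a,f), at(b,b), at(b,f), at(e,e), at(e,f), at(f,f), linked(a), linked(b), linked(e), linked(f), near(a), near(b), near(e), near(f), ready(a), ready(b), ready(e)}  (23 atoms)
F2 = F1 ∪ {at(a,e), at(b,a), at(b,e), at(e,a), at(f,a), at(f,b), at(f,e)}  (30 atoms)
goal ⊆ F2  ⇒  h_max = 2

2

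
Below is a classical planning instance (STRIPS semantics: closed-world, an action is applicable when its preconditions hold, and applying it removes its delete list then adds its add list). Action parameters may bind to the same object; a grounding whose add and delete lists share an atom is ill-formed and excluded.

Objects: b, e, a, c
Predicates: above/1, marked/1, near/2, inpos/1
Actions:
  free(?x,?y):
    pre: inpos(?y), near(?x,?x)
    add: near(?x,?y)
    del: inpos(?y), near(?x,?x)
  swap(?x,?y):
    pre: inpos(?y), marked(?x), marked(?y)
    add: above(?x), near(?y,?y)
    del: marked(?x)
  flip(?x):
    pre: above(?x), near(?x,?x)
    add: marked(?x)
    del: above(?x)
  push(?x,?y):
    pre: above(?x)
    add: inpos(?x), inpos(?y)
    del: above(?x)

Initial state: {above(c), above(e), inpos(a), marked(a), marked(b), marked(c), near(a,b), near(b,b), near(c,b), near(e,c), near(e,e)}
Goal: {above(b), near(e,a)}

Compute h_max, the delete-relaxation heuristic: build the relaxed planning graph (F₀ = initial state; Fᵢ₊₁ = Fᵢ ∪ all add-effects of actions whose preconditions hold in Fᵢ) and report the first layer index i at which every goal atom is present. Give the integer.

F0 = init (11 atoms)
F1 = F0 ∪ {above(a), above(b), inpos(b), inpos(c), inpos(e), marked(e), near(a,a), near(b,a), near(e,a)}  (20 atoms)
goal ⊆ F1  ⇒  h_max = 1

1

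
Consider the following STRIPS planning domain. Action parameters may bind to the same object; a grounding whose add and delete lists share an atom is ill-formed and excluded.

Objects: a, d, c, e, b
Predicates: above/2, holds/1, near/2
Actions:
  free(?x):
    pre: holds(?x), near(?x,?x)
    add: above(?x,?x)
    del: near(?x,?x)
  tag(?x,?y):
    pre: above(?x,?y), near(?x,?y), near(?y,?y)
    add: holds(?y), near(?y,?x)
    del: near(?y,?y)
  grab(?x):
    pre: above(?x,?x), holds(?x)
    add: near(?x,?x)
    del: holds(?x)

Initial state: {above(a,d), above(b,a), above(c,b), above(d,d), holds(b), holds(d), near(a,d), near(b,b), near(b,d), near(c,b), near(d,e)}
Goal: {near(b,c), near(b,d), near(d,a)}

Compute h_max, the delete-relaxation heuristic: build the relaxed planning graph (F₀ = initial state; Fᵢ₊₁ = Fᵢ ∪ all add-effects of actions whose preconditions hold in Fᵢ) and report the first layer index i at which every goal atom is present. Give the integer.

2

F0 = init (11 atoms)
F1 = F0 ∪ {above(b,b), near(b,c), near(d,d)}  (14 atoms)
F2 = F1 ∪ {near(d,a)}  (15 atoms)
goal ⊆ F2  ⇒  h_max = 2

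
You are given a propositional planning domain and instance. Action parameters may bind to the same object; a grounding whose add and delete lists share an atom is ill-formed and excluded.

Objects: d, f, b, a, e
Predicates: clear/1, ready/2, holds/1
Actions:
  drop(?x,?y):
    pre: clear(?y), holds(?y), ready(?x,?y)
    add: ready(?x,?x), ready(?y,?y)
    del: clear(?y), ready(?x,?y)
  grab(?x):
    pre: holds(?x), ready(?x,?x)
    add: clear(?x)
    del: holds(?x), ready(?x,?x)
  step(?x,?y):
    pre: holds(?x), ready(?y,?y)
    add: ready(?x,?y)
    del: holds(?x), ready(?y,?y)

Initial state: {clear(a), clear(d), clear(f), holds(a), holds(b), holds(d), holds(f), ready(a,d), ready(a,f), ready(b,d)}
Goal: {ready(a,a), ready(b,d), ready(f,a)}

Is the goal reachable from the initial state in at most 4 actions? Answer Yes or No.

Yes

1. drop(a,f)  →  {clear(a), clear(d), holds(a), holds(b), holds(d), holds(f), ready(a,a), ready(a,d), ready(b,d), ready(f,f)}
2. step(f,a)  →  {clear(a), clear(d), holds(a), holds(b), holds(d), ready(a,d), ready(b,d), ready(f,a), ready(f,f)}
3. drop(a,d)  →  {clear(a), holds(a), holds(b), holds(d), ready(a,a), ready(b,d), ready(d,d), ready(f,a), ready(f,f)}
optimal plan length = 3; 3 ≤ 4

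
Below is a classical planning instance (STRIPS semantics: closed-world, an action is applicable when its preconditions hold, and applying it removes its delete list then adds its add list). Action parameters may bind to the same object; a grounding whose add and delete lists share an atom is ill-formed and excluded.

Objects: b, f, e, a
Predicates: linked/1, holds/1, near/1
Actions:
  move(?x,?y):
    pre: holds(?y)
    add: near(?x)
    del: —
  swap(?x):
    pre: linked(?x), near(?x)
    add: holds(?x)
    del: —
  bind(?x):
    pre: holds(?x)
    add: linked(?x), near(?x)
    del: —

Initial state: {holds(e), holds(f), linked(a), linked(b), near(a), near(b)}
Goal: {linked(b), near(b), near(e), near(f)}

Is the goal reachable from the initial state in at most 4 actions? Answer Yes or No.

Yes

1. move(f,f)  →  {holds(e), holds(f), linked(a), linked(b), near(a), near(b), near(f)}
2. move(e,f)  →  {holds(e), holds(f), linked(a), linked(b), near(a), near(b), near(e), near(f)}
optimal plan length = 2; 2 ≤ 4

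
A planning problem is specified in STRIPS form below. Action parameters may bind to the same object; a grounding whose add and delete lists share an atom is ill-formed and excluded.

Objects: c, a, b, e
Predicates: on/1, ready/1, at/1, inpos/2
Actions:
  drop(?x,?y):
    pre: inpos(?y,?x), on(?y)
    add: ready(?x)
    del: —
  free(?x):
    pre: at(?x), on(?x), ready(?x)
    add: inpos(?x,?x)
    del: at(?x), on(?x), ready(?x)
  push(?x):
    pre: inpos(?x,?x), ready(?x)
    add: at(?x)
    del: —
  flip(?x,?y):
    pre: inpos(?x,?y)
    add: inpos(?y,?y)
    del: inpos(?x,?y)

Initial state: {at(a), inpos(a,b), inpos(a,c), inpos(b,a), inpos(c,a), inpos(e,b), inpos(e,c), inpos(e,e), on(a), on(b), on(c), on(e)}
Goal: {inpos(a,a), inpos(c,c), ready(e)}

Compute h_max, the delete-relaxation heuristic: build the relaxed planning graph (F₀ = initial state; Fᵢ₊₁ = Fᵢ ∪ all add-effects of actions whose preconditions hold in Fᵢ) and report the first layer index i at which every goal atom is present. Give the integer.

1

F0 = init (12 atoms)
F1 = F0 ∪ {inpos(a,a), inpos(b,b), inpos(c,c), ready(a), ready(b), ready(c), ready(e)}  (19 atoms)
goal ⊆ F1  ⇒  h_max = 1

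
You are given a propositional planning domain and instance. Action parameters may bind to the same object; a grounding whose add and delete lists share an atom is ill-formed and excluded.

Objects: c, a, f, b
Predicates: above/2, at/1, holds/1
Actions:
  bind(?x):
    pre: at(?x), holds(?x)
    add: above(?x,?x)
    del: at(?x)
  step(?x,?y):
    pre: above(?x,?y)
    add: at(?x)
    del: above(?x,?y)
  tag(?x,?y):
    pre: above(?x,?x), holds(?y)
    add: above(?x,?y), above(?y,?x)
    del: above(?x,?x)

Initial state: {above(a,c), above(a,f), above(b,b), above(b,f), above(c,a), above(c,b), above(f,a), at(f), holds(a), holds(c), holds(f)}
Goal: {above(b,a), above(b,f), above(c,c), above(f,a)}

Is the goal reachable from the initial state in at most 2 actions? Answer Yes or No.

1. step(c,a)  →  {above(a,c), above(a,f), above(b,b), above(b,f), above(c,b), above(f,a), at(c), at(f), holds(a), holds(c), holds(f)}
2. bind(c)  →  {above(a,c), above(a,f), above(b,b), above(b,f), above(c,b), above(c,c), above(f,a), at(f), holds(a), holds(c), holds(f)}
3. tag(b,a)  →  {above(a,b), above(a,c), above(a,f), above(b,a), above(b,f), above(c,b), above(c,c), above(f,a), at(f), holds(a), holds(c), holds(f)}
optimal plan length = 3; 3 > 2

No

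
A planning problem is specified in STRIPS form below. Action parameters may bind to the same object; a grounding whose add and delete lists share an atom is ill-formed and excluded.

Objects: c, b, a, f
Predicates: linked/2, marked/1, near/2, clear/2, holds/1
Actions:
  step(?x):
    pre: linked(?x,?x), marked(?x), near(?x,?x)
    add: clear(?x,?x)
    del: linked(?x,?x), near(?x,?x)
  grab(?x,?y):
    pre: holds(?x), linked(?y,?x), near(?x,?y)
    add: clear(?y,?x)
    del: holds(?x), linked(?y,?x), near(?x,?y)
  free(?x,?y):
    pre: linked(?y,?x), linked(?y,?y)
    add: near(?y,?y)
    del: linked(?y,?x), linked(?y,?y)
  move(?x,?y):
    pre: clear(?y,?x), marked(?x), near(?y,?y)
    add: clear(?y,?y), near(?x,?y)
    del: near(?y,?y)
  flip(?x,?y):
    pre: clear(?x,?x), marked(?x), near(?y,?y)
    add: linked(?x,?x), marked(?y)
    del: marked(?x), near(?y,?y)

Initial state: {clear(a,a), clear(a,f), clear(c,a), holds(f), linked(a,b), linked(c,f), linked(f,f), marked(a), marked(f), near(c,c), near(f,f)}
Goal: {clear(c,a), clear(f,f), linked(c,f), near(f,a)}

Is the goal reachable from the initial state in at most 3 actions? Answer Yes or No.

No

1. step(f)  →  {clear(a,a), clear(a,f), clear(c,a), clear(f,f), holds(f), linked(a,b), linked(c,f), marked(a), marked(f), near(c,c)}
2. flip(a,c)  →  {clear(a,a), clear(a,f), clear(c,a), clear(f,f), holds(f), linked(a,a), linked(a,b), linked(c,f), marked(c), marked(f)}
3. free(b,a)  →  {clear(a,a), clear(a,f), clear(c,a), clear(f,f), holds(f), linked(c,f), marked(c), marked(f), near(a,a)}
4. move(f,a)  →  {clear(a,a), clear(a,f), clear(c,a), clear(f,f), holds(f), linked(c,f), marked(c), marked(f), near(f,a)}
optimal plan length = 4; 4 > 3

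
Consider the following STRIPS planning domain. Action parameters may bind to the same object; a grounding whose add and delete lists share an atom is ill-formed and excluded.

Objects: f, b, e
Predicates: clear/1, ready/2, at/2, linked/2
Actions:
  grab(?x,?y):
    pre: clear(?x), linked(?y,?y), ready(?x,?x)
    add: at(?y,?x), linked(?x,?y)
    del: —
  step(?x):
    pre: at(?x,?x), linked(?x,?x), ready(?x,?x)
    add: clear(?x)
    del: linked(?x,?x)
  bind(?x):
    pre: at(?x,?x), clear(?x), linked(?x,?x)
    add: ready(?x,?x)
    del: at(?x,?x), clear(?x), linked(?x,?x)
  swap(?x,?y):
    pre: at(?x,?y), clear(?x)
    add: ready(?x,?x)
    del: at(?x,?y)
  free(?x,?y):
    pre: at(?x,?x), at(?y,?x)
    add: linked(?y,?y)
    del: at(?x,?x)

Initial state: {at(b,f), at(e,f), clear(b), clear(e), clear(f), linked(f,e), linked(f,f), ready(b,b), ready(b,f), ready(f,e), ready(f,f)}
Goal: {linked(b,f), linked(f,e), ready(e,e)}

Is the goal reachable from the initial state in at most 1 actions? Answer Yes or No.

1. grab(b,f)  →  {at(b,f), at(e,f), at(f,b), clear(b), clear(e), clear(f), linked(b,f), linked(f,e), linked(f,f), ready(b,b), ready(b,f), ready(f,e), ready(f,f)}
2. swap(e,f)  →  {at(b,f), at(f,b), clear(b), clear(e), clear(f), linked(b,f), linked(f,e), linked(f,f), ready(b,b), ready(b,f), ready(e,e), ready(f,e), ready(f,f)}
optimal plan length = 2; 2 > 1

No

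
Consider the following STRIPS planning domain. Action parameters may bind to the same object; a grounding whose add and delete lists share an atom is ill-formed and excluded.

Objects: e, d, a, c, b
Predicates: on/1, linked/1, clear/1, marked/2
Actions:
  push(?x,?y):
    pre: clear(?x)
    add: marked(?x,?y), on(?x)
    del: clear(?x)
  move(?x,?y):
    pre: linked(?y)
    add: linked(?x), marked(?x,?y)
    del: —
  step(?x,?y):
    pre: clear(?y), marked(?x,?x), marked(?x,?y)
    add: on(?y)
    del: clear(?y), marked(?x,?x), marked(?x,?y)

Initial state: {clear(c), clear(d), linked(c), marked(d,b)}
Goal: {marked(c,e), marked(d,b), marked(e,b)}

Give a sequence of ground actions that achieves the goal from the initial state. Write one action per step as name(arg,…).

push(c,e); move(b,c); move(e,b)

1. push(c,e)  →  {clear(d), linked(c), marked(c,e), marked(d,b), on(c)}
2. move(b,c)  →  {clear(d), linked(b), linked(c), marked(b,c), marked(c,e), marked(d,b), on(c)}
3. move(e,b)  →  {clear(d), linked(b), linked(c), linked(e), marked(b,c), marked(c,e), marked(d,b), marked(e,b), on(c)}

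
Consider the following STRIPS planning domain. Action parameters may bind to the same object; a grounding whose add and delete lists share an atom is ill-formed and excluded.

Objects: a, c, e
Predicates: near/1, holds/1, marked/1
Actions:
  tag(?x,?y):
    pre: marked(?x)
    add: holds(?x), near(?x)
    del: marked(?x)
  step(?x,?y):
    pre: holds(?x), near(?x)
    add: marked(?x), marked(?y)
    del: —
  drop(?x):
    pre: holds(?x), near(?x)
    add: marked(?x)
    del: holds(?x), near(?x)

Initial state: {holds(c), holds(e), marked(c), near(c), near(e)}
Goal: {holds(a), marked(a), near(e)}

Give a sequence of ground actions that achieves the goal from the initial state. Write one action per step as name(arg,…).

1. step(c,a)  →  {holds(c), holds(e), marked(a), marked(c), near(c), near(e)}
2. tag(a,a)  →  {holds(a), holds(c), holds(e), marked(c), near(a), near(c), near(e)}
3. step(a,a)  →  {holds(a), holds(c), holds(e), marked(a), marked(c), near(a), near(c), near(e)}

step(c,a); tag(a,a); step(a,a)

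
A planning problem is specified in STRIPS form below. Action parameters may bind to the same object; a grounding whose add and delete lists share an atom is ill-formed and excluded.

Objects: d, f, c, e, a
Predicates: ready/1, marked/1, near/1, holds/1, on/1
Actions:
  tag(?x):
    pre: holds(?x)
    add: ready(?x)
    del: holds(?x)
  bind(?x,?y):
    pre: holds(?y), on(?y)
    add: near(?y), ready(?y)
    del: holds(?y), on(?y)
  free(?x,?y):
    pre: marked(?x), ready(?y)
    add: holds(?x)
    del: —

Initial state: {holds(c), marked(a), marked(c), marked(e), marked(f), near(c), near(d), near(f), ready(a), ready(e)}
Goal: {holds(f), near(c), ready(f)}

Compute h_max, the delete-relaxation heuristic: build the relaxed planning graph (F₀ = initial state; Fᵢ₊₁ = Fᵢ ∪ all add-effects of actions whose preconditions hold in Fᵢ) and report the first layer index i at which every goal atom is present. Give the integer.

2

F0 = init (10 atoms)
F1 = F0 ∪ {holds(a), holds(e), holds(f), ready(c)}  (14 atoms)
F2 = F1 ∪ {ready(f)}  (15 atoms)
goal ⊆ F2  ⇒  h_max = 2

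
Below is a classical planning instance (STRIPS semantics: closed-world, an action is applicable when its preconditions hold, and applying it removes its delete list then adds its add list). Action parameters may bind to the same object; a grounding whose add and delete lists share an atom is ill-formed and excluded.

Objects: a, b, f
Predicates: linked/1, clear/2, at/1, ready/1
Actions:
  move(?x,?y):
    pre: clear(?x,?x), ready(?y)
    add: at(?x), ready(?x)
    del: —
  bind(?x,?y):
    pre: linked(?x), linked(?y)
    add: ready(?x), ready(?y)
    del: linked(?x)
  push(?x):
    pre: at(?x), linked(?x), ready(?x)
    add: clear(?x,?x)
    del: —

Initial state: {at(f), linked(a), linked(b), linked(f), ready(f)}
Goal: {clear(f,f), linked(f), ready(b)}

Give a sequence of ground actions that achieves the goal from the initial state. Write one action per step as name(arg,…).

1. bind(a,b)  →  {at(f), linked(b), linked(f), ready(a), ready(b), ready(f)}
2. push(f)  →  {at(f), clear(f,f), linked(b), linked(f), ready(a), ready(b), ready(f)}

bind(a,b); push(f)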